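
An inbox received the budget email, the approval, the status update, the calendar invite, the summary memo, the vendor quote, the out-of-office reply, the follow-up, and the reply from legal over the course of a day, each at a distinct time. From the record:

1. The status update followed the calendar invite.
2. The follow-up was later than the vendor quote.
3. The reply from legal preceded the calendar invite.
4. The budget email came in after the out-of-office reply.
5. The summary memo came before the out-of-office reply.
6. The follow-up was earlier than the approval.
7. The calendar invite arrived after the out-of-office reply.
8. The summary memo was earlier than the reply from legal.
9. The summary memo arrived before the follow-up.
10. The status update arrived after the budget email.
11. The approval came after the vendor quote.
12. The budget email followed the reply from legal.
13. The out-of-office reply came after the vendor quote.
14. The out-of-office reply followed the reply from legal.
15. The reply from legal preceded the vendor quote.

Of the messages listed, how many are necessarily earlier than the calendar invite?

Directly stated before the calendar invite: the out-of-office reply and the reply from legal.
The summary memo reaches the calendar invite via the summary memo → the reply from legal → the calendar invite.
The vendor quote reaches the calendar invite via the vendor quote → the out-of-office reply → the calendar invite.
That's the out-of-office reply, the reply from legal, the summary memo, and the vendor quote — 4 in all.

4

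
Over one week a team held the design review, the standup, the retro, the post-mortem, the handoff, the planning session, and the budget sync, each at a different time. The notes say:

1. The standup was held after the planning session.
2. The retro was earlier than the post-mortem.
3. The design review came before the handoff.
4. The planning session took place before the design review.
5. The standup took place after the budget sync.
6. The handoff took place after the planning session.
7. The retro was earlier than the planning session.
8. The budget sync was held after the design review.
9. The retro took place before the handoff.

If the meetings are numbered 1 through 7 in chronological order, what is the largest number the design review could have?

The design review must come before the budget sync, the handoff, and the standup — 3 meetings forced after it.
Everything else can be placed before the design review in some valid order, so the design review can sit as late as position 7 − 3 = 4.

4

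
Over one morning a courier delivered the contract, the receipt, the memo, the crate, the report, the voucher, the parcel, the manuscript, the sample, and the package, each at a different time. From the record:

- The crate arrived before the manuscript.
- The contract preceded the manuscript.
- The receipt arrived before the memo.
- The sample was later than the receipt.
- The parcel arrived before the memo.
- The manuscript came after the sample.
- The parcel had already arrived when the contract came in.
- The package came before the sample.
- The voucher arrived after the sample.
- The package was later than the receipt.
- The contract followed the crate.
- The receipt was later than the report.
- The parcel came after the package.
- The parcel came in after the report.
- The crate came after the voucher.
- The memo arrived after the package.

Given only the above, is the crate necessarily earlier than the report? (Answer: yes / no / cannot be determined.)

no

Tracing the constraints gives the report → the receipt → the sample → the voucher → the crate, so the report must come before the crate.
That means the crate cannot be before the report.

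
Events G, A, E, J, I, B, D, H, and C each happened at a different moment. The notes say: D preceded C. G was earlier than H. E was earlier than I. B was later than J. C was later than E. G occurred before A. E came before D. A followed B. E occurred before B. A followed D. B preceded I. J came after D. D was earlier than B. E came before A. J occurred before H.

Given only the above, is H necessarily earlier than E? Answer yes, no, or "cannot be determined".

Tracing the constraints gives E → D → J → H, so E must come before H.
That means H cannot be before E.

no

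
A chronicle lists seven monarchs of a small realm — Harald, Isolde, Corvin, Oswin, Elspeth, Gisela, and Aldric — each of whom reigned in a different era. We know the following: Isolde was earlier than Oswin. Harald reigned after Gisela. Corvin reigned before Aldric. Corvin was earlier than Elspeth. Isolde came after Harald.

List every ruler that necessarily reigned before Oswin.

Directly stated before Oswin: Isolde.
Gisela reaches Oswin via Gisela → Harald → Isolde → Oswin.
Harald reaches Oswin via Harald → Isolde → Oswin.

Gisela, Harald, Isolde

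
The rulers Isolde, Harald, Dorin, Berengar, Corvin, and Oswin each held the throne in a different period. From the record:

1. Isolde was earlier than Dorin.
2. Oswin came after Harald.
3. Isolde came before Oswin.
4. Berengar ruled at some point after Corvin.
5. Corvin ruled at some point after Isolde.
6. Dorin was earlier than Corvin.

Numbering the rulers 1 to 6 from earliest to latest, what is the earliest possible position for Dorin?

2

Isolde must come before Dorin — 1 forced predecessor.
Nothing else is forced ahead of Dorin, so their earliest slot is position 1 + 1 = 2.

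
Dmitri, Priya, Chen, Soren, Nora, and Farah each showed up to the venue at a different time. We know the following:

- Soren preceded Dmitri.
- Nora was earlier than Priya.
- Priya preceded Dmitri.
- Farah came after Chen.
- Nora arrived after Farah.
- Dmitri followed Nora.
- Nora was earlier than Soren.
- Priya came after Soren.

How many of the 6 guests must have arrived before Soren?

3

Directly stated before Soren: Nora.
Chen reaches Soren via Chen → Farah → Nora → Soren.
Farah reaches Soren via Farah → Nora → Soren.
No chain forces Dmitri (or any of the others) ahead of Soren.
That's Chen, Farah, and Nora — 3 in all.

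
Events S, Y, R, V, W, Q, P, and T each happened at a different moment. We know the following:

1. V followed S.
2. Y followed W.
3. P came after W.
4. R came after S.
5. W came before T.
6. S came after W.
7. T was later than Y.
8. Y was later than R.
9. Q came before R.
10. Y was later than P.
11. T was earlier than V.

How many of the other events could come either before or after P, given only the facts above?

3

Forced before P: W; forced after P: T, V, and Y.
That leaves Q, R, and S with no forced order relative to P — 3.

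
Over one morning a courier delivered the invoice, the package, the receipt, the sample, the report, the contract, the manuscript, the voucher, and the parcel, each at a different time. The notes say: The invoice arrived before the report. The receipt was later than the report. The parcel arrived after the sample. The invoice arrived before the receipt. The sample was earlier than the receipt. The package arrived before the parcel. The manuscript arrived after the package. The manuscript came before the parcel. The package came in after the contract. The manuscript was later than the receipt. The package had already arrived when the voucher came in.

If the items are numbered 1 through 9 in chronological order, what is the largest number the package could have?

6

The package must come before the manuscript, the parcel, and the voucher — 3 items forced after it.
Everything else can be placed before the package in some valid order, so the package can sit as late as position 9 − 3 = 6.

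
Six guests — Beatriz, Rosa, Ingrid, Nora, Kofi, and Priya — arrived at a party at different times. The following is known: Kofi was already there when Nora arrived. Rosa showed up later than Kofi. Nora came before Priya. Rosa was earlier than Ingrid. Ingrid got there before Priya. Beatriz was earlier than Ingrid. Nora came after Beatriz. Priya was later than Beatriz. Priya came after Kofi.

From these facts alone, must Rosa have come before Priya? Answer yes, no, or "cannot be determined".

yes

Chain the constraints: Rosa → Ingrid → Priya. Each link is directly stated, so Rosa comes before Priya.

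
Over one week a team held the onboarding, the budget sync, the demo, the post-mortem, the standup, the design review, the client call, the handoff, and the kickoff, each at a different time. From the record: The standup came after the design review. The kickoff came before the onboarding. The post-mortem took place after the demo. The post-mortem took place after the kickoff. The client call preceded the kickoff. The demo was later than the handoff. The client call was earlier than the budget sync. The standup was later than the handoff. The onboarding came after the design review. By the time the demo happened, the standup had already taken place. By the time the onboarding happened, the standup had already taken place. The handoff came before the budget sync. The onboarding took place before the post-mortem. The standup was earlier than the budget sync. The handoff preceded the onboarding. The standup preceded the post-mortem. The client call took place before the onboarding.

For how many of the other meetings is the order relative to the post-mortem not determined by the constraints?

1

Forced before the post-mortem: the client call, the demo, the design review, the handoff, the kickoff, the onboarding, and the standup.
That leaves the budget sync with no forced order relative to the post-mortem — 1.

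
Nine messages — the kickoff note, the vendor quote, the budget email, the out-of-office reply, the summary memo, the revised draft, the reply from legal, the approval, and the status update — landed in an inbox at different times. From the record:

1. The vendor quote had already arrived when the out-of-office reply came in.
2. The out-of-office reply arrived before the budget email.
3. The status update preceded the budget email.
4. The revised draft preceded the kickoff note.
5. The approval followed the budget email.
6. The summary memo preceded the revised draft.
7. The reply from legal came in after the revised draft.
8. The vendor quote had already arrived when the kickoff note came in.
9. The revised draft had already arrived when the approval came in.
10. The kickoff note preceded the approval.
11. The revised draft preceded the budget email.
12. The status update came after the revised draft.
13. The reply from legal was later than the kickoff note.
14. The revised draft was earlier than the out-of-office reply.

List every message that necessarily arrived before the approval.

Directly stated before the approval: the budget email, the kickoff note, and the revised draft.
The out-of-office reply reaches the approval via the out-of-office reply → the budget email → the approval.
The status update reaches the approval via the status update → the budget email → the approval.
The summary memo reaches the approval via the summary memo → the revised draft → the approval.
Likewise the vendor quote reaches the approval by chaining the stated constraints.

the budget email, the kickoff note, the out-of-office reply, the revised draft, the status update, the summary memo, the vendor quote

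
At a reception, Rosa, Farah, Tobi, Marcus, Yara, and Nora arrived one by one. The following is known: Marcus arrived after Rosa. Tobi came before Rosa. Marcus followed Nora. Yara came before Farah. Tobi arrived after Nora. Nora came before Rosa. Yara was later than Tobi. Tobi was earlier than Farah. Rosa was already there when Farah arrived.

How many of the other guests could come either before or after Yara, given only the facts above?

2

Forced before Yara: Nora and Tobi; forced after Yara: Farah.
That leaves Marcus and Rosa with no forced order relative to Yara — 2.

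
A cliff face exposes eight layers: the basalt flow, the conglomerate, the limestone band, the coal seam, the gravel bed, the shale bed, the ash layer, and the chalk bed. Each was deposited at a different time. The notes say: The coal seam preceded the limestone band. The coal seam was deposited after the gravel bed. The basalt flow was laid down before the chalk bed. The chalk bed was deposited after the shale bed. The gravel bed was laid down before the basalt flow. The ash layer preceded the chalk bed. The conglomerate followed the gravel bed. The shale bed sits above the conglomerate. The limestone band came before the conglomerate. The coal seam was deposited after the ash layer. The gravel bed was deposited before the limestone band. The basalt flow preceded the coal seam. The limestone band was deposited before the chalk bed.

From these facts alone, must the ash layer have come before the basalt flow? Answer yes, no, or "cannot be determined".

cannot be determined

No chain of stated constraints runs from the ash layer to the basalt flow, and none runs from the basalt flow to the ash layer either.
So the relative order of the ash layer and the basalt flow is not fixed by the given facts.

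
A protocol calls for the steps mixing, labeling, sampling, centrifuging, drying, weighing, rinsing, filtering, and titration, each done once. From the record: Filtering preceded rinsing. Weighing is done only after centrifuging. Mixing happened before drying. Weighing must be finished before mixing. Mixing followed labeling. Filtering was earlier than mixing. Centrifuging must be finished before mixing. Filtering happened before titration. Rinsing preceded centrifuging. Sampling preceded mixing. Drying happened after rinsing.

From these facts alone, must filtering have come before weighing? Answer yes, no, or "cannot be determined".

Chain the constraints: filtering → rinsing → centrifuging → weighing. Each link is directly stated, so filtering comes before weighing.

yes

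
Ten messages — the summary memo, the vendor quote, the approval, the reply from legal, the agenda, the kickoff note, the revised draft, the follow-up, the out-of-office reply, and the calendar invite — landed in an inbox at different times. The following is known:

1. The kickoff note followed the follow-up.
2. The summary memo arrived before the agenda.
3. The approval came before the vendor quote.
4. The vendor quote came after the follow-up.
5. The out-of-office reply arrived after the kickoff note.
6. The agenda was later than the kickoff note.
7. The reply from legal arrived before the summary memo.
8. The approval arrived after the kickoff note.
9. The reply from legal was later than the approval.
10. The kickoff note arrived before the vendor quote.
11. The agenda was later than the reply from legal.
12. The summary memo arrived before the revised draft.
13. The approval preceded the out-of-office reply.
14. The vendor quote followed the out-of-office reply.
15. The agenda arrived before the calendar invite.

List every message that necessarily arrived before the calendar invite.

Directly stated before the calendar invite: the agenda.
The approval reaches the calendar invite via the approval → the reply from legal → the agenda → the calendar invite.
The follow-up reaches the calendar invite via the follow-up → the kickoff note → the agenda → the calendar invite.
The kickoff note reaches the calendar invite via the kickoff note → the agenda → the calendar invite.
Likewise the reply from legal and the summary memo each reach the calendar invite by chaining the stated constraints.
No chain forces the revised draft (or any of the others) ahead of the calendar invite.

the agenda, the approval, the follow-up, the kickoff note, the reply from legal, the summary memo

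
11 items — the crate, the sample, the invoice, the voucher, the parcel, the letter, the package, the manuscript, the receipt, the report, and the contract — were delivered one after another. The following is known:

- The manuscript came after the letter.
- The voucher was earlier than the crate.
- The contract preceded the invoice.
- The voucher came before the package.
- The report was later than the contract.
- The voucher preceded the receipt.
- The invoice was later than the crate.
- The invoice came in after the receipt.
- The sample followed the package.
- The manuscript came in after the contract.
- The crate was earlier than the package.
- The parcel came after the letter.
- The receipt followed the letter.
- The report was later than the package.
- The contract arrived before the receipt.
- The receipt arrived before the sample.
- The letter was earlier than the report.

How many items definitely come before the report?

Directly stated before the report: the contract, the letter, and the package.
The crate reaches the report via the crate → the package → the report.
The voucher reaches the report via the voucher → the package → the report.
No chain forces the receipt (or any of the others) ahead of the report.
That's the contract, the crate, the letter, the package, and the voucher — 5 in all.

5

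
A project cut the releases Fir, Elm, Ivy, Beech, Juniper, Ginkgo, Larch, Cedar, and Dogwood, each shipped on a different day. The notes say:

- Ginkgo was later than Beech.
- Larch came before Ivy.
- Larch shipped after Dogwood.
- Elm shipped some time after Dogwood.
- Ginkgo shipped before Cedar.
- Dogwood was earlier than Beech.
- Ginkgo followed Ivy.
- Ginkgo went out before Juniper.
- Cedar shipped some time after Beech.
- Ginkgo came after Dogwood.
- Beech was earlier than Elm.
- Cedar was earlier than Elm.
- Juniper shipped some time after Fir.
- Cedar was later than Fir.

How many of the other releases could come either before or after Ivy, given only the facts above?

2

Forced before Ivy: Dogwood and Larch; forced after Ivy: Cedar, Elm, Ginkgo, and Juniper.
That leaves Beech and Fir with no forced order relative to Ivy — 2.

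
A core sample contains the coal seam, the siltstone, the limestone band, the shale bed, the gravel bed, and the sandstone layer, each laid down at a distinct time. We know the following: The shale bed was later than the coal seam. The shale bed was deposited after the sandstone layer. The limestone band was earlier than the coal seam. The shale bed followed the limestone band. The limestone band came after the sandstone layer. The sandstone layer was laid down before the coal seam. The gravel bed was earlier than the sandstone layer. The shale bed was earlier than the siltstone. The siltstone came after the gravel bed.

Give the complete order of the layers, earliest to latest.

the gravel bed, the sandstone layer, the limestone band, the coal seam, the shale bed, the siltstone

The constraints fix every adjacent pair, so only one ordering works:
the gravel bed → the sandstone layer → the limestone band → the coal seam → the shale bed → the siltstone.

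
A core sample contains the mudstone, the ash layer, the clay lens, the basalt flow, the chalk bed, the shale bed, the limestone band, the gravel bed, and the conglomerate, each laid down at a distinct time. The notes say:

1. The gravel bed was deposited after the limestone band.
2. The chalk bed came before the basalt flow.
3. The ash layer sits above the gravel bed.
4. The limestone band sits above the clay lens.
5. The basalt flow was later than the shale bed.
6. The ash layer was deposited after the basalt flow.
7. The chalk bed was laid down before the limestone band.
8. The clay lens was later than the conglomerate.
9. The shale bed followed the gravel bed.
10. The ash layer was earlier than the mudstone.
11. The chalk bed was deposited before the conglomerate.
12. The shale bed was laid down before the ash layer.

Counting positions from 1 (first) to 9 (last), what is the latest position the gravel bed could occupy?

The gravel bed must come before the ash layer, the basalt flow, the mudstone, and the shale bed — 4 layers forced after it.
Everything else can be placed before the gravel bed in some valid order, so the gravel bed can sit as late as position 9 − 4 = 5.

5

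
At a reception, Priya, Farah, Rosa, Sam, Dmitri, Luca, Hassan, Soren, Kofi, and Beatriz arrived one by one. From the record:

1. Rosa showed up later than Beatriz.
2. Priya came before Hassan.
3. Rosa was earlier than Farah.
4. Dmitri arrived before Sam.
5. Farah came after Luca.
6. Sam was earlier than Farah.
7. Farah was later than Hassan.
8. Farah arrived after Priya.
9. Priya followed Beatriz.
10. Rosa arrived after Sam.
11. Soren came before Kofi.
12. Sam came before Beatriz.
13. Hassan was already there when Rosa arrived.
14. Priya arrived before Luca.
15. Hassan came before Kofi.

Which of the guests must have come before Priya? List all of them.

Directly stated before Priya: Beatriz.
Dmitri reaches Priya via Dmitri → Sam → Beatriz → Priya.
Sam reaches Priya via Sam → Beatriz → Priya.
No chain forces Kofi (or any of the others) ahead of Priya.

Beatriz, Dmitri, Sam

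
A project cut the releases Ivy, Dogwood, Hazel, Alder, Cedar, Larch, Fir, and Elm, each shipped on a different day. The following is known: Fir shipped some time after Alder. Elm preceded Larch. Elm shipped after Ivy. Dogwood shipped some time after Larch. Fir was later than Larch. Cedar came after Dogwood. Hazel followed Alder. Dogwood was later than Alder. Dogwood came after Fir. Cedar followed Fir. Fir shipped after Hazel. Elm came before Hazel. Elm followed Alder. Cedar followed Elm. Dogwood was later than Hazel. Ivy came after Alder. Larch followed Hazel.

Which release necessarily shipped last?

Every other release has a chain of constraints placing it before Cedar, so Cedar is last.

Cedar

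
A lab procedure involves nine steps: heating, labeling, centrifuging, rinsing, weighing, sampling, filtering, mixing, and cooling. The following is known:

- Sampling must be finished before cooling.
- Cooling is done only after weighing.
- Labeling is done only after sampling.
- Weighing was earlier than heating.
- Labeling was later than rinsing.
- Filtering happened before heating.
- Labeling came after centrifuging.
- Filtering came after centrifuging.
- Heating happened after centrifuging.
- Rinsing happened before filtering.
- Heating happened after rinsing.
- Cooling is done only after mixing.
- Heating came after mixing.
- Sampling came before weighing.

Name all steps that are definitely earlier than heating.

Directly stated before heating: centrifuging, filtering, mixing, rinsing, and weighing.
Sampling reaches heating via sampling → weighing → heating.
No chain forces cooling (or any of the others) ahead of heating.

centrifuging, filtering, mixing, rinsing, sampling, weighing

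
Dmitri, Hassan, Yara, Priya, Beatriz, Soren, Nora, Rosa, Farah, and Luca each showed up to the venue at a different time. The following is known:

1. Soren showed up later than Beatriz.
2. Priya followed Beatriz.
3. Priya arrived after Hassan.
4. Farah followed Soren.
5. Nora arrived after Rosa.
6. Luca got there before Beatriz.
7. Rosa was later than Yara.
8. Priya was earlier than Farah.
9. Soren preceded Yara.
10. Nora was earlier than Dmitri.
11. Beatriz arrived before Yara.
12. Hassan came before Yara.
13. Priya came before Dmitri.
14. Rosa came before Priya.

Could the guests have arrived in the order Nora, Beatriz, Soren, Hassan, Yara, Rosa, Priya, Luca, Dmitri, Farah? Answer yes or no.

The constraints require Luca before Beatriz, but in the proposed sequence Beatriz appears ahead of Luca. That one violation is enough.

no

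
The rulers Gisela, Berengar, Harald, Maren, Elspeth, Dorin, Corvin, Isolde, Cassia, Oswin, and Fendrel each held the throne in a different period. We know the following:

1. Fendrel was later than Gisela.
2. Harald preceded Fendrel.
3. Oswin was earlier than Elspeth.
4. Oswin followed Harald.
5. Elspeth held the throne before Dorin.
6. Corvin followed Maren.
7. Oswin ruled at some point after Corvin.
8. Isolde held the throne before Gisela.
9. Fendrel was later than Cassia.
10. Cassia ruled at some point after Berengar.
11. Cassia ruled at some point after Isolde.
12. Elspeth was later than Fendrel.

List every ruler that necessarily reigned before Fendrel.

Directly stated before Fendrel: Cassia, Gisela, and Harald.
Berengar reaches Fendrel via Berengar → Cassia → Fendrel.
Isolde reaches Fendrel via Isolde → Gisela → Fendrel.

Berengar, Cassia, Gisela, Harald, Isolde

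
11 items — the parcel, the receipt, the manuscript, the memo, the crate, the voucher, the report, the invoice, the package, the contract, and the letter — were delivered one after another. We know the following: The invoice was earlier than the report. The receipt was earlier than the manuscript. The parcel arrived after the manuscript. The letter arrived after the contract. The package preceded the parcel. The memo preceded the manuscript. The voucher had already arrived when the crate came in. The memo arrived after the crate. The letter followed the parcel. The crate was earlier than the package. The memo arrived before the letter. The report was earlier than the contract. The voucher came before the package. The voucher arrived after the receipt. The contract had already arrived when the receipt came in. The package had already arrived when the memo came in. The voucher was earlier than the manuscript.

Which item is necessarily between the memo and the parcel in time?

the manuscript

Tracing the constraints gives the memo → the manuscript → the parcel, so the manuscript sits after the memo and before the parcel.
No other item is forced both after the memo and before the parcel.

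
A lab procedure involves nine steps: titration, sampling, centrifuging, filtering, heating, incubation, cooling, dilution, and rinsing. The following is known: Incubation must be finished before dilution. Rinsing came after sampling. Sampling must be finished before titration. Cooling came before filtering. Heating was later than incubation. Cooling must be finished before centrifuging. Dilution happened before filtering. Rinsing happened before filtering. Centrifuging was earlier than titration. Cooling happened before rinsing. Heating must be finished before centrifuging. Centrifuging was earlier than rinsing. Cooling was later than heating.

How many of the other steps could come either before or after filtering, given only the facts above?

1

Forced before filtering: centrifuging, cooling, dilution, heating, incubation, rinsing, and sampling.
That leaves titration with no forced order relative to filtering — 1.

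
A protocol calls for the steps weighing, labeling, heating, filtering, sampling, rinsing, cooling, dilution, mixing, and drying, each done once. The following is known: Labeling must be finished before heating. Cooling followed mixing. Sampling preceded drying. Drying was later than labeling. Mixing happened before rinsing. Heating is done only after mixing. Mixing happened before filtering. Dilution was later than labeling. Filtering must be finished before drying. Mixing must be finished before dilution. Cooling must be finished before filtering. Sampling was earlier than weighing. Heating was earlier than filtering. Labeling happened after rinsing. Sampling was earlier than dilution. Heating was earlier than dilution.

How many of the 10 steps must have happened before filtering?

Directly stated before filtering: cooling, heating, and mixing.
Labeling reaches filtering via labeling → heating → filtering.
Rinsing reaches filtering via rinsing → labeling → heating → filtering.
No chain forces sampling (or any of the others) ahead of filtering.
That's cooling, heating, labeling, mixing, and rinsing — 5 in all.

5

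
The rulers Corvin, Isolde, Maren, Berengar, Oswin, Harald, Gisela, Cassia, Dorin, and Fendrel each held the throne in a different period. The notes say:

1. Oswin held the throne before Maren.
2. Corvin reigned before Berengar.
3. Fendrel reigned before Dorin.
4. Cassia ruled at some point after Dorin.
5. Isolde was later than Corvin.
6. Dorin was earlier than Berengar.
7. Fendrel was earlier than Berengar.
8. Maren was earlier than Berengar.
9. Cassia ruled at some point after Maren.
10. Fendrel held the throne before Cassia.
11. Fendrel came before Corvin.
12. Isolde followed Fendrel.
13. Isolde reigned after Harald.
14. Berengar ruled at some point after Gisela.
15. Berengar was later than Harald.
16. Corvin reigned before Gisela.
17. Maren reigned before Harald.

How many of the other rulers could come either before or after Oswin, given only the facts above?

Forced after Oswin: Berengar, Cassia, Harald, Isolde, and Maren.
That leaves Corvin, Dorin, Fendrel, and Gisela with no forced order relative to Oswin — 4.

4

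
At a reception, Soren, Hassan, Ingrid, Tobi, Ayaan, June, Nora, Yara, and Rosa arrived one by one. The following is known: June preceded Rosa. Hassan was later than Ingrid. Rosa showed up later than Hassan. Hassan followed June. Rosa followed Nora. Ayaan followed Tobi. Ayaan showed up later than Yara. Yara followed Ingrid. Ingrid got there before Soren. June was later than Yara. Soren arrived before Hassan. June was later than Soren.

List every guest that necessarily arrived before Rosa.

Hassan, Ingrid, June, Nora, Soren, Yara

Directly stated before Rosa: Hassan, June, and Nora.
Ingrid reaches Rosa via Ingrid → Hassan → Rosa.
Soren reaches Rosa via Soren → Hassan → Rosa.
Yara reaches Rosa via Yara → June → Rosa.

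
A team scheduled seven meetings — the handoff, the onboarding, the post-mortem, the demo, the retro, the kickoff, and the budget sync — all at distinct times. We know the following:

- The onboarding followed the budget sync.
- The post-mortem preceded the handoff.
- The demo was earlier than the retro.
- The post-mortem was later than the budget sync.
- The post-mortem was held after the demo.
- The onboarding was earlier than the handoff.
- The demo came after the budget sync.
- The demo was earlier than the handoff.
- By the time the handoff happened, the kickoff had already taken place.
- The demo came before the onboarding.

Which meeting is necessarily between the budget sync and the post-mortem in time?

the demo

Tracing the constraints gives the budget sync → the demo → the post-mortem, so the demo sits after the budget sync and before the post-mortem.
No other meeting is forced both after the budget sync and before the post-mortem.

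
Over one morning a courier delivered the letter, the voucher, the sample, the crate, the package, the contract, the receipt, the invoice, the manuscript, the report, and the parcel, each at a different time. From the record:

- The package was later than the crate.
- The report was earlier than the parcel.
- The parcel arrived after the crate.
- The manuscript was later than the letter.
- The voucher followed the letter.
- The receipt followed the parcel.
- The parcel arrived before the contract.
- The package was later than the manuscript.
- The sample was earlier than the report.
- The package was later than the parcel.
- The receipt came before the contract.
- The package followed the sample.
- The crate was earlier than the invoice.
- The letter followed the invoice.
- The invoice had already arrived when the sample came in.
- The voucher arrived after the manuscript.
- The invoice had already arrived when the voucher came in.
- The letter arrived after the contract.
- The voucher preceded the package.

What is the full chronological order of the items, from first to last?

the crate, the invoice, the sample, the report, the parcel, the receipt, the contract, the letter, the manuscript, the voucher, the package

The constraints fix every adjacent pair, so only one ordering works:
the crate → the invoice → the sample → the report → the parcel → the receipt → the contract → the letter → the manuscript → the voucher → the package.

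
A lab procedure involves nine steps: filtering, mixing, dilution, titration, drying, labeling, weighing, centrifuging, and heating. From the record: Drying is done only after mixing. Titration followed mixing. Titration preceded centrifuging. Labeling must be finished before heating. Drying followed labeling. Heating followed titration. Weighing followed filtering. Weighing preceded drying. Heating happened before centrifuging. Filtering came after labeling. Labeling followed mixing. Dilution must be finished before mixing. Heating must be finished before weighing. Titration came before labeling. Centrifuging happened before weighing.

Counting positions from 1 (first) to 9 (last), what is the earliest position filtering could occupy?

5

Dilution, labeling, mixing, and titration must all come before filtering — 4 forced predecessors.
Nothing else is forced ahead of filtering, so its earliest slot is position 4 + 1 = 5.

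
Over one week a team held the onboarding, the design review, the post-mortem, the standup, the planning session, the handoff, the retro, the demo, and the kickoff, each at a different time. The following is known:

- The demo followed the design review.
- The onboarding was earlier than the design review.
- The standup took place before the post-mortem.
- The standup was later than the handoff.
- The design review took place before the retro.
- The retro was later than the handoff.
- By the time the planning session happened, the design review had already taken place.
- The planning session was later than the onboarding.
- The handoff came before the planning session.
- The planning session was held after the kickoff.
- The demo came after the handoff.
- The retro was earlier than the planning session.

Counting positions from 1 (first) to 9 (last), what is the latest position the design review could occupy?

The design review must come before the demo, the planning session, and the retro — 3 meetings forced after it.
Everything else can be placed before the design review in some valid order, so the design review can sit as late as position 9 − 3 = 6.

6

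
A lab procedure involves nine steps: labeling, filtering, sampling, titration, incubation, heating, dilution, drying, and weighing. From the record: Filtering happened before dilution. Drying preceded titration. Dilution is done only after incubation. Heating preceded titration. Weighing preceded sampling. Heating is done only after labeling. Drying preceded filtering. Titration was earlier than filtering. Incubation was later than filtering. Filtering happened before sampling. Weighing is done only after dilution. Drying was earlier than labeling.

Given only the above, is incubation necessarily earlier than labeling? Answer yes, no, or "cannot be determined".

no

Tracing the constraints gives labeling → heating → titration → filtering → incubation, so labeling must come before incubation.
That means incubation cannot be before labeling.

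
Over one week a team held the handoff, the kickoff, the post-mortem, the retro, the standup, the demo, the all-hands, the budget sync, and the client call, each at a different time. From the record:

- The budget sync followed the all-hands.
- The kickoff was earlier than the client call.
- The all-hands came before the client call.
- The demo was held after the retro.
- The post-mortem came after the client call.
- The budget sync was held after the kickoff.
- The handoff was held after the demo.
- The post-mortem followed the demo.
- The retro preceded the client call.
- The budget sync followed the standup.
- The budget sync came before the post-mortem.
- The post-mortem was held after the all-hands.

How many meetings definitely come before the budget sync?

Directly stated before the budget sync: the all-hands, the kickoff, and the standup.
No chain forces the handoff (or any of the others) ahead of the budget sync.
That's the all-hands, the kickoff, and the standup — 3 in all.

3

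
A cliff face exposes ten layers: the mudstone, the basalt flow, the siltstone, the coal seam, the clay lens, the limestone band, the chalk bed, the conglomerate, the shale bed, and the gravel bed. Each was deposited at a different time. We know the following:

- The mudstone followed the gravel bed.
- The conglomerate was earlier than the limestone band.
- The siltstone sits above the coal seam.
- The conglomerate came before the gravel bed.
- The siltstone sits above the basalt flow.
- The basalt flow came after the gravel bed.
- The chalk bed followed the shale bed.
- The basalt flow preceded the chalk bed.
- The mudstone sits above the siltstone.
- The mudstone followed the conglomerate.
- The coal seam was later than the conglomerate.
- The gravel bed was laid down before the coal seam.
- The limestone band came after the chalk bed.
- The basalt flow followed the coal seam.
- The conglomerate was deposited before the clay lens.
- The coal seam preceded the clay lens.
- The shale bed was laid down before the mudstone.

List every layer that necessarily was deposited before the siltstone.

the basalt flow, the coal seam, the conglomerate, the gravel bed

Directly stated before the siltstone: the basalt flow and the coal seam.
The conglomerate reaches the siltstone via the conglomerate → the coal seam → the siltstone.
The gravel bed reaches the siltstone via the gravel bed → the coal seam → the siltstone.
No chain forces the chalk bed (or any of the others) ahead of the siltstone.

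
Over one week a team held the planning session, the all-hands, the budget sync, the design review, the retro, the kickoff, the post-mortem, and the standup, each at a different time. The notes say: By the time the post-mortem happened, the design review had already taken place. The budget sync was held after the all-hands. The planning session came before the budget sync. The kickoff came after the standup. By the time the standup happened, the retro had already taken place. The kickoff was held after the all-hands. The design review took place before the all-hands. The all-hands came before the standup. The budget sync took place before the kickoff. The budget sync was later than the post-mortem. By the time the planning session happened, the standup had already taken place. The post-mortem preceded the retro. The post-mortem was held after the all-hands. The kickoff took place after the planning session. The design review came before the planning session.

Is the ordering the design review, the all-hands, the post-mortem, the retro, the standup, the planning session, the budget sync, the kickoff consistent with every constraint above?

yes

Check each stated constraint against the proposed order — e.g. the design review is ahead of the planning session; the all-hands is ahead of the kickoff. Every pair is in the required order; nothing is violated.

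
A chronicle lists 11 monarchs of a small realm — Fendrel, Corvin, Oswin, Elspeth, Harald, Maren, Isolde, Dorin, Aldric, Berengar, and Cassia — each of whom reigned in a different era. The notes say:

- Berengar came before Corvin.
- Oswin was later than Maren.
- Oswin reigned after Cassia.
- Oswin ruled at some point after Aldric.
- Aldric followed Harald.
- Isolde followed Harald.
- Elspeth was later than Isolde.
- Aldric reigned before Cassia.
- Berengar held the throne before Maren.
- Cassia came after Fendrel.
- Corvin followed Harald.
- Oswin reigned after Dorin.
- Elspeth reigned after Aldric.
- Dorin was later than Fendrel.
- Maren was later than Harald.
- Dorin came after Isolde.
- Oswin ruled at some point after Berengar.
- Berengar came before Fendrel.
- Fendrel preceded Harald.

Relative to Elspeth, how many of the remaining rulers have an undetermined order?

5

Forced before Elspeth: Aldric, Berengar, Fendrel, Harald, and Isolde.
That leaves Cassia, Corvin, Dorin, Maren, and Oswin with no forced order relative to Elspeth — 5.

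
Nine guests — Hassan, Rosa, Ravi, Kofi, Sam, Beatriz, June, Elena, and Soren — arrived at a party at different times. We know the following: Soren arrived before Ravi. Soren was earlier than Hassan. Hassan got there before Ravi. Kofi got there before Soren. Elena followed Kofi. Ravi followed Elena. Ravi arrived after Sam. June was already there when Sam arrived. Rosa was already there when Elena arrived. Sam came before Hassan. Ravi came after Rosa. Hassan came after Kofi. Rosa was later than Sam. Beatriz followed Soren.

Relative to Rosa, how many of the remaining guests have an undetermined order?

Forced before Rosa: June and Sam; forced after Rosa: Elena and Ravi.
That leaves Beatriz, Hassan, Kofi, and Soren with no forced order relative to Rosa — 4.

4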